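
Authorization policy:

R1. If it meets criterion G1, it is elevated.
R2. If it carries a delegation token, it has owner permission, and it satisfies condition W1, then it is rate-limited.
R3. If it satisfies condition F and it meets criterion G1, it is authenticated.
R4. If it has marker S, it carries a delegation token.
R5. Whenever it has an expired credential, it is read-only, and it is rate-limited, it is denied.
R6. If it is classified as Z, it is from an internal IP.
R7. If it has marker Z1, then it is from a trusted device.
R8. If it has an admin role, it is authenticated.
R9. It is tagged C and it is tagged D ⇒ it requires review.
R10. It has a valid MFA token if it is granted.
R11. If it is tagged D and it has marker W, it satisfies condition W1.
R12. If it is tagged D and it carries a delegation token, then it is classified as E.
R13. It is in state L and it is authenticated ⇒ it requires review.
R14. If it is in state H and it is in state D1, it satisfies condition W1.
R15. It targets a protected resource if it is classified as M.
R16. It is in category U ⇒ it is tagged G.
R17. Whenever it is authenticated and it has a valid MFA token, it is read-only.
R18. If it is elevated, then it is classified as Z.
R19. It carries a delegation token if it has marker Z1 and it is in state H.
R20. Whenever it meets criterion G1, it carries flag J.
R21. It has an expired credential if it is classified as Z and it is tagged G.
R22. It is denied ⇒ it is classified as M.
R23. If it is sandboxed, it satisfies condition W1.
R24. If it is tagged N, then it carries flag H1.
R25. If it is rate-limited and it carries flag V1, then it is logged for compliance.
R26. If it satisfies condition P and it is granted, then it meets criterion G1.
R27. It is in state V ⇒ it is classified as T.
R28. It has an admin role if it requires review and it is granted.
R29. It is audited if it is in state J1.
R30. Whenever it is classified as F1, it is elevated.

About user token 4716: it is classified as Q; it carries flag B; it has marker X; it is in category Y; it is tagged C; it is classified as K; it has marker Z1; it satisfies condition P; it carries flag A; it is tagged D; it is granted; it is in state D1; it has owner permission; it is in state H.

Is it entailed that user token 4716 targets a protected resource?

Forward chaining from the given facts derives: is from a trusted device, requires review, has a valid MFA token, satisfies condition W1, carries a delegation token, meets criterion G1, has an admin role, is elevated, is rate-limited, is authenticated, is classified as E, is read-only, is classified as Z, carries flag J, is from an internal IP.
The only rule concluding "it targets a protected resource" is R15, which needs "it is classified as M"; that is never established.

No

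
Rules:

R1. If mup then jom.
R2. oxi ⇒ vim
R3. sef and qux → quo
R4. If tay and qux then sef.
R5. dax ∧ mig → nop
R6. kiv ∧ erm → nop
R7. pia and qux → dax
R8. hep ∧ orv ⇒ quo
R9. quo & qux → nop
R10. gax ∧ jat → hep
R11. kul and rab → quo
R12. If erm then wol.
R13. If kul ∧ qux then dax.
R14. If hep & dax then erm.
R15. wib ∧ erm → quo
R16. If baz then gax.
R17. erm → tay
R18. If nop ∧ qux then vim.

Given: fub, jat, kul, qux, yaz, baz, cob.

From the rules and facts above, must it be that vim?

dax  (by R13: kul, qux)
gax  (by R16: baz)
hep  (by R10: gax, jat)
erm  (by R14: hep, dax)
tay  (by R17: erm)
sef  (by R4: tay, qux)
quo  (by R3: sef, qux)
nop  (by R9: quo, qux)
vim  (by R18: nop, qux)

Yes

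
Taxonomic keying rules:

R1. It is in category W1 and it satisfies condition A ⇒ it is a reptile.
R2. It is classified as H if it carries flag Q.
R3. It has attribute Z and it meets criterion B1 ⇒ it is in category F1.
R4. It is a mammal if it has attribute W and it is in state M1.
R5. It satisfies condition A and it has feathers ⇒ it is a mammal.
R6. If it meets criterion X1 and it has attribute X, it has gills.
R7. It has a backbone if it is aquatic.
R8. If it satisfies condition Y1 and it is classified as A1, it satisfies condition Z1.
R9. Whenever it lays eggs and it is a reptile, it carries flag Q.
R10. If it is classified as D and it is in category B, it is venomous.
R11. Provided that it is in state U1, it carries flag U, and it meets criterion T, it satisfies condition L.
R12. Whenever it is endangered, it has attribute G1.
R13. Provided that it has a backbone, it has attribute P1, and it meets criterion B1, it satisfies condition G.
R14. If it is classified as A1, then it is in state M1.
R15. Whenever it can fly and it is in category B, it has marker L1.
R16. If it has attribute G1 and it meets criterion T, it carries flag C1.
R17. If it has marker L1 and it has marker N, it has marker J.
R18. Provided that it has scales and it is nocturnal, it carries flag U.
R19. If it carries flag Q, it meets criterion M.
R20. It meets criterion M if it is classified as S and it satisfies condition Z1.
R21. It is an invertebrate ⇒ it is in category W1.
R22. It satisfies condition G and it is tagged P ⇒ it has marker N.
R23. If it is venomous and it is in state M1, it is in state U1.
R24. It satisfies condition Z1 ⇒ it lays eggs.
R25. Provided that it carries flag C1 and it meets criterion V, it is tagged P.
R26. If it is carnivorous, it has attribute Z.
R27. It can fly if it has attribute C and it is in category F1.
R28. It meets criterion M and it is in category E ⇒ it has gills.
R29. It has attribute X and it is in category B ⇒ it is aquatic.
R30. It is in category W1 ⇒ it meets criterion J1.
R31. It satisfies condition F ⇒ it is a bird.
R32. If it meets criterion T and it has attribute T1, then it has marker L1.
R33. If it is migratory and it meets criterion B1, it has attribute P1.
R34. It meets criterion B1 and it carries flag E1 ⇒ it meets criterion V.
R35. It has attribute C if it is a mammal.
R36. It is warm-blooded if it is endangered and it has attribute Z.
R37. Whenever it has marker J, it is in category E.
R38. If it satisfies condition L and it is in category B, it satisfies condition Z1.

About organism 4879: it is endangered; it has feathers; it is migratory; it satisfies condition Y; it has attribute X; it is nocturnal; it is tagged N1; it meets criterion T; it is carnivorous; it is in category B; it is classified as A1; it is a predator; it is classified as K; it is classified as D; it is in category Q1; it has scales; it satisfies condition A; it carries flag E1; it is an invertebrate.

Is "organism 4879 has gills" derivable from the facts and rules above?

Forward chaining from the given facts derives: is a mammal, is venomous, has attribute G1, is in state M1, carries flag C1, carries flag U, is in category W1, is in state U1, has attribute Z, is aquatic, meets criterion J1, has attribute C, is warm-blooded, is a reptile, has a backbone, satisfies condition L, satisfies condition Z1, lays eggs, carries flag Q, meets criterion M, is classified as H.
Rules concluding "it has gills": R6 needs "it meets criterion X1"; R28 needs "it is in category E" — none of these are established.

No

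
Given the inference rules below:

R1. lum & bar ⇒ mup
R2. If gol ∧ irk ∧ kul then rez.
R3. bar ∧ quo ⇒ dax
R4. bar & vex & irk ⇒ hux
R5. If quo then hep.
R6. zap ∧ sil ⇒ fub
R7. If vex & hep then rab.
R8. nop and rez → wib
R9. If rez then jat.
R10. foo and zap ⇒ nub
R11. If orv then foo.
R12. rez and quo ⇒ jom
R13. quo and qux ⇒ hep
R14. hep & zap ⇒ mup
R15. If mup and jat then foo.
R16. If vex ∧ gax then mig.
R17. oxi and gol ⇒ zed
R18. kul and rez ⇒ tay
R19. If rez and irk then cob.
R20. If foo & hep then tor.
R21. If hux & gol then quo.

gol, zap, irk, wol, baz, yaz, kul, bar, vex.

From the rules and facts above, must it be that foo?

rez  (by R2: gol, irk, kul)
hux  (by R4: bar, vex, irk)
jat  (by R9: rez)
quo  (by R21: hux, gol)
hep  (by R5: quo)
mup  (by R14: hep, zap)
foo  (by R15: mup, jat)

Yes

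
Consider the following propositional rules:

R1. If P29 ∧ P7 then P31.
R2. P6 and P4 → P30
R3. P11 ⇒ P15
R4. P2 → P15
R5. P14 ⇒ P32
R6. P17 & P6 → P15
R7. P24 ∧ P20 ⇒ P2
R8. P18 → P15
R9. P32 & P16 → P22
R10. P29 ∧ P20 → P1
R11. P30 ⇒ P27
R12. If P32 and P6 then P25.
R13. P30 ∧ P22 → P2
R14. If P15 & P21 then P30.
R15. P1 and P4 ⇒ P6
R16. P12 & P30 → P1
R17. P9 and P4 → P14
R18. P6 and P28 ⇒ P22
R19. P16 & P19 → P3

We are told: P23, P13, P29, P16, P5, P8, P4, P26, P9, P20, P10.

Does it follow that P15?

Yes

P1  (by R10: P29, P20)
P6  (by R15: P1, P4)
P14  (by R17: P9, P4)
P30  (by R2: P6, P4)
P32  (by R5: P14)
P22  (by R9: P32, P16)
P2  (by R13: P30, P22)
P15  (by R4: P2)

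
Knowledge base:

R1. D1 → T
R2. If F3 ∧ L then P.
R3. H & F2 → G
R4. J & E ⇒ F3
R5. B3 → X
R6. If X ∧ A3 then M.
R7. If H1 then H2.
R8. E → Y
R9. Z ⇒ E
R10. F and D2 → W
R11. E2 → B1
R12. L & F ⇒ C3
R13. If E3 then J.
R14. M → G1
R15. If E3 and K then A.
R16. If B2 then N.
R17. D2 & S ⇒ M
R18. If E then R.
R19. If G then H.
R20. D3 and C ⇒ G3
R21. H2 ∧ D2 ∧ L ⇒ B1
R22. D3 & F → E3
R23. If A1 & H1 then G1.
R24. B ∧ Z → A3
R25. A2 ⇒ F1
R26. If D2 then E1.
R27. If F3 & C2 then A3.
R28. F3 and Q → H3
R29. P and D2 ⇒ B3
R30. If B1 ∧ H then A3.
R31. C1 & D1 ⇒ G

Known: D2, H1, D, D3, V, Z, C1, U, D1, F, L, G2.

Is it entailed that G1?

H2  (by R7: H1)
E  (by R9: Z)
B1  (by R21: H2, D2, L)
E3  (by R22: D3, F)
G  (by R31: C1, D1)
J  (by R13: E3)
H  (by R19: G)
A3  (by R30: B1, H)
F3  (by R4: J, E)
P  (by R2: F3, L)
B3  (by R29: P, D2)
X  (by R5: B3)
M  (by R6: X, A3)
G1  (by R14: M)

Yes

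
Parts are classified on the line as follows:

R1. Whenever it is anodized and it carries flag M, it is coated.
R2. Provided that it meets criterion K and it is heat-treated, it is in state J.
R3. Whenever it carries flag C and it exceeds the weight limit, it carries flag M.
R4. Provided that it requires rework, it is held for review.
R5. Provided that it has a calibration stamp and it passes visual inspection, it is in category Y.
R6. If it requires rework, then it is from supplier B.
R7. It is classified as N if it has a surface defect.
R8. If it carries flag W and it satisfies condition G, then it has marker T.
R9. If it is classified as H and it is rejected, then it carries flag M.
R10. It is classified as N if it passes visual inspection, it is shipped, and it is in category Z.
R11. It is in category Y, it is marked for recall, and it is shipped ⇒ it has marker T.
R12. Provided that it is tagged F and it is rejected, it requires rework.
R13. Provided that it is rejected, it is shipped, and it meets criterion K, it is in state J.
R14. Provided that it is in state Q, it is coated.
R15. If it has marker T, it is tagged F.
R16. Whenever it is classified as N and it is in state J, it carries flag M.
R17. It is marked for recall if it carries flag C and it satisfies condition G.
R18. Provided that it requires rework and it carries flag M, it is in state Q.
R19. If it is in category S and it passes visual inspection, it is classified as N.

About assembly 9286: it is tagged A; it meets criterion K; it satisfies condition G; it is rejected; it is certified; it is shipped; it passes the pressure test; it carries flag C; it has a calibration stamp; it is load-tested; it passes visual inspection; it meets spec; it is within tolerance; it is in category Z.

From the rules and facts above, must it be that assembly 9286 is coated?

By R5 (it has a calibration stamp, it passes visual inspection): it is in category Y.
By R10 (it passes visual inspection, it is shipped, it is in category Z): it is classified as N.
By R13 (it is rejected, it is shipped, it meets criterion K): it is in state J.
By R16 (it is classified as N, it is in state J): it carries flag M.
By R17 (it carries flag C, it satisfies condition G): it is marked for recall.
By R11 (it is in category Y, it is marked for recall, it is shipped): it has marker T.
By R15 (it has marker T): it is tagged F.
By R12 (it is tagged F, it is rejected): it requires rework.
By R18 (it requires rework, it carries flag M): it is in state Q.
By R14 (it is in state Q): it is coated.

Yes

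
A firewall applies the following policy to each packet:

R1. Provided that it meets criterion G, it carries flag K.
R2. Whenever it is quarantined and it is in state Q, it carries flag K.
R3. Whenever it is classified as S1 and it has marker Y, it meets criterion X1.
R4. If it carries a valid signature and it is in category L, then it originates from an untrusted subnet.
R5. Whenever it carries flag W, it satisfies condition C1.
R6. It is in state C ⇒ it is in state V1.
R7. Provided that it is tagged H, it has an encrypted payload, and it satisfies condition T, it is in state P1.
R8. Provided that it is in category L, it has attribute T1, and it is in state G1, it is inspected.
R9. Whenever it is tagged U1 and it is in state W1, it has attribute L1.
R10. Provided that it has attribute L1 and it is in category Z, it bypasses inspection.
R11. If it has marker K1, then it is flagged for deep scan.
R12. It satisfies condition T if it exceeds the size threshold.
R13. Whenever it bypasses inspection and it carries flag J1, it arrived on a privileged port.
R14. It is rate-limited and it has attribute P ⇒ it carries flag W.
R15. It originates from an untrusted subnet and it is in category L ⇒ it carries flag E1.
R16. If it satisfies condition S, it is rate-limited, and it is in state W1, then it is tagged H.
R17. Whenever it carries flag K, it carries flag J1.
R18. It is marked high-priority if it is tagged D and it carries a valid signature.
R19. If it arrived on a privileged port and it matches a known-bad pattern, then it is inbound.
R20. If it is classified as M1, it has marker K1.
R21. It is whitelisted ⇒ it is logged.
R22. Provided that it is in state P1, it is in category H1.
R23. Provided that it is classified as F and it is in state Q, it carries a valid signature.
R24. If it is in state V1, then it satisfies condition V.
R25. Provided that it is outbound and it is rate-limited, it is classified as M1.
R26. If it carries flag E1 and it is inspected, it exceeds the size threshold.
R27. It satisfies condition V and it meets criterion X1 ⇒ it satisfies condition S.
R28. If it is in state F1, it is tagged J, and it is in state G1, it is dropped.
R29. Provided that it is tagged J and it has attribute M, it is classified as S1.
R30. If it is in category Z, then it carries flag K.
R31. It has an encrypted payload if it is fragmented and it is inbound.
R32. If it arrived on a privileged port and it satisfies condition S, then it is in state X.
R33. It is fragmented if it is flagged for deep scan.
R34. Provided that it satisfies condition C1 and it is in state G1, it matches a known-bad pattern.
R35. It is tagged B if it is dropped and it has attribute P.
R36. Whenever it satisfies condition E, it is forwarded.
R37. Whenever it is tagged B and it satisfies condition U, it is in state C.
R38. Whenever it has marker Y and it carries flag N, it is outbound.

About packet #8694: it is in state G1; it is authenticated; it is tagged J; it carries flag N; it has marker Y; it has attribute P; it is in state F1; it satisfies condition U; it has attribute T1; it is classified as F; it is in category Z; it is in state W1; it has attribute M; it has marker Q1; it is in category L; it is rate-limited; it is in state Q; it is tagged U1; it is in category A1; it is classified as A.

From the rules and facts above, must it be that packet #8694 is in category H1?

By R8 (it is in category L, it has attribute T1, it is in state G1): it is inspected.
By R9 (it is tagged U1, it is in state W1): it has attribute L1.
By R10 (it has attribute L1, it is in category Z): it bypasses inspection.
By R14 (it is rate-limited, it has attribute P): it carries flag W.
By R23 (it is classified as F, it is in state Q): it carries a valid signature.
By R28 (it is in state F1, it is tagged J, it is in state G1): it is dropped.
By R29 (it is tagged J, it has attribute M): it is classified as S1.
By R30 (it is in category Z): it carries flag K.
By R35 (it is dropped, it has attribute P): it is tagged B.
By R37 (it is tagged B, it satisfies condition U): it is in state C.
By R38 (it has marker Y, it carries flag N): it is outbound.
By R3 (it is classified as S1, it has marker Y): it meets criterion X1.
By R4 (it carries a valid signature, it is in category L): it originates from an untrusted subnet.
By R5 (it carries flag W): it satisfies condition C1.
By R6 (it is in state C): it is in state V1.
By R15 (it originates from an untrusted subnet, it is in category L): it carries flag E1.
By R17 (it carries flag K): it carries flag J1.
By R24 (it is in state V1): it satisfies condition V.
By R25 (it is outbound, it is rate-limited): it is classified as M1.
By R26 (it carries flag E1, it is inspected): it exceeds the size threshold.
By R27 (it satisfies condition V, it meets criterion X1): it satisfies condition S.
By R34 (it satisfies condition C1, it is in state G1): it matches a known-bad pattern.
By R12 (it exceeds the size threshold): it satisfies condition T.
By R13 (it bypasses inspection, it carries flag J1): it arrived on a privileged port.
By R16 (it satisfies condition S, it is rate-limited, it is in state W1): it is tagged H.
By R19 (it arrived on a privileged port, it matches a known-bad pattern): it is inbound.
By R20 (it is classified as M1): it has marker K1.
By R11 (it has marker K1): it is flagged for deep scan.
By R33 (it is flagged for deep scan): it is fragmented.
By R31 (it is fragmented, it is inbound): it has an encrypted payload.
By R7 (it is tagged H, it has an encrypted payload, it satisfies condition T): it is in state P1.
By R22 (it is in state P1): it is in category H1.

Yes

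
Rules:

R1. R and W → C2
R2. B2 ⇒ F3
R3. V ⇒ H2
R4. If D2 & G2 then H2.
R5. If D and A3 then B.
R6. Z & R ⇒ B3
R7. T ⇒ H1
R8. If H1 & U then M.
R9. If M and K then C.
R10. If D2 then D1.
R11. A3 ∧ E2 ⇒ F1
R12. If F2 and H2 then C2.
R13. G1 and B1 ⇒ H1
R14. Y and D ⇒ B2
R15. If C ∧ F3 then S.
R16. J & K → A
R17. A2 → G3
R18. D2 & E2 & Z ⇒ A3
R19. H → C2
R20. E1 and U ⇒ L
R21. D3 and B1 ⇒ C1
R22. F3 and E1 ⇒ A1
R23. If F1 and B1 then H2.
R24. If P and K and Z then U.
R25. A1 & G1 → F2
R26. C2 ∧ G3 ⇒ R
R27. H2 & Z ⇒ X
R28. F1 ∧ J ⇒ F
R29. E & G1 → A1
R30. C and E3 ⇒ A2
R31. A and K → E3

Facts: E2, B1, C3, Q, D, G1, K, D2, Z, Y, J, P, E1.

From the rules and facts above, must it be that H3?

No

Forward chaining from the given facts derives: D1, H1, B2, A, A3, U, E3, F3, B, M, C, F1, S, L, A1, H2, F2, X, F, A2, C2, G3, R, B3.
No rule has H3 as its conclusion, and it is not among the given facts.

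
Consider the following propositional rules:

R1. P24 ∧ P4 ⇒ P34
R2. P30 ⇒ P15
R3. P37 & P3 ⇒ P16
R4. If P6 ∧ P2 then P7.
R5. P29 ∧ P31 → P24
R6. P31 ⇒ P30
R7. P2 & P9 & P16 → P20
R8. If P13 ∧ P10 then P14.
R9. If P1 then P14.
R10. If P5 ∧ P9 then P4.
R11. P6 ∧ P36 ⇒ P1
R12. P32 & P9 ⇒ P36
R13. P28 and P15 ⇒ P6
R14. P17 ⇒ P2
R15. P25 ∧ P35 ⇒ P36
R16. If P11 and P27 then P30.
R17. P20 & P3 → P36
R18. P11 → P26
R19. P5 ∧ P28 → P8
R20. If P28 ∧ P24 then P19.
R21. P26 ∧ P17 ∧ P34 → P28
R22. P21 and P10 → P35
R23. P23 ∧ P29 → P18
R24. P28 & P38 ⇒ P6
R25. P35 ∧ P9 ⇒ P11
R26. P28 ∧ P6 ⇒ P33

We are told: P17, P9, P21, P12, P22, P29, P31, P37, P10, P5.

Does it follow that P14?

Forward chaining from the given facts derives: P24, P30, P4, P2, P35, P11, P34, P15, P26, P28, P6, P8, P19, P33, P7.
Rules concluding P14: R8 needs P13; R9 needs P1 — none of these are established.

No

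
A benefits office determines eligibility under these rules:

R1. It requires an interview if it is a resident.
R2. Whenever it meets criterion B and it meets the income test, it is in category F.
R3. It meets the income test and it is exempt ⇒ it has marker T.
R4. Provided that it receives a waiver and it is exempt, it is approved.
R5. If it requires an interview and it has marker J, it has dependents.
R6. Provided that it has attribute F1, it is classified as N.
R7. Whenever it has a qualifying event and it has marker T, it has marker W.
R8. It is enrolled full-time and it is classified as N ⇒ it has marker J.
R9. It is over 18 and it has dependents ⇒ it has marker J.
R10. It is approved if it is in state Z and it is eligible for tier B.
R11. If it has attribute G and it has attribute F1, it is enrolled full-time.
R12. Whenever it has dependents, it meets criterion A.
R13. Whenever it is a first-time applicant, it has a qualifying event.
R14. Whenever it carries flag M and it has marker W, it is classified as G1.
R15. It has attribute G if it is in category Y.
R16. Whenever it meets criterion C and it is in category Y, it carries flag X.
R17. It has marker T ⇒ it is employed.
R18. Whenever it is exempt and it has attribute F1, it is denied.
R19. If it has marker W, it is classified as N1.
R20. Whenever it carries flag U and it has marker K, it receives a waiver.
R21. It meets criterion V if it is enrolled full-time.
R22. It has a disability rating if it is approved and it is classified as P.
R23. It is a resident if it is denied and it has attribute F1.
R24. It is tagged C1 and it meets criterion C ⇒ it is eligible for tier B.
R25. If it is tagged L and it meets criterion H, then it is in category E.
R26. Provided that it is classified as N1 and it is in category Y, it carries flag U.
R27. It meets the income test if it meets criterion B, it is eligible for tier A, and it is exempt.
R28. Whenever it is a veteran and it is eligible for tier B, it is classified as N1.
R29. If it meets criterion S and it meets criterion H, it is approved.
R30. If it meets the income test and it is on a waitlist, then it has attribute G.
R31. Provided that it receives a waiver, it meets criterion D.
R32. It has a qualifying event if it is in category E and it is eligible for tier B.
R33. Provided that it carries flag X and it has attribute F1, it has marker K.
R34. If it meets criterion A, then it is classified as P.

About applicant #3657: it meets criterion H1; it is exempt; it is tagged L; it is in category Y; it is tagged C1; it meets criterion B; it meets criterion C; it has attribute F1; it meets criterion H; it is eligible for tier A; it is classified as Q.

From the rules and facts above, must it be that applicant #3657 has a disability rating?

By R6 (it has attribute F1): it is classified as N.
By R15 (it is in category Y): it has attribute G.
By R16 (it meets criterion C, it is in category Y): it carries flag X.
By R18 (it is exempt, it has attribute F1): it is denied.
By R23 (it is denied, it has attribute F1): it is a resident.
By R24 (it is tagged C1, it meets criterion C): it is eligible for tier B.
By R25 (it is tagged L, it meets criterion H): it is in category E.
By R27 (it meets criterion B, it is eligible for tier A, it is exempt): it meets the income test.
By R32 (it is in category E, it is eligible for tier B): it has a qualifying event.
By R33 (it carries flag X, it has attribute F1): it has marker K.
By R1 (it is a resident): it requires an interview.
By R3 (it meets the income test, it is exempt): it has marker T.
By R7 (it has a qualifying event, it has marker T): it has marker W.
By R11 (it has attribute G, it has attribute F1): it is enrolled full-time.
By R19 (it has marker W): it is classified as N1.
By R26 (it is classified as N1, it is in category Y): it carries flag U.
By R8 (it is enrolled full-time, it is classified as N): it has marker J.
By R20 (it carries flag U, it has marker K): it receives a waiver.
By R4 (it receives a waiver, it is exempt): it is approved.
By R5 (it requires an interview, it has marker J): it has dependents.
By R12 (it has dependents): it meets criterion A.
By R34 (it meets criterion A): it is classified as P.
By R22 (it is approved, it is classified as P): it has a disability rating.

Yes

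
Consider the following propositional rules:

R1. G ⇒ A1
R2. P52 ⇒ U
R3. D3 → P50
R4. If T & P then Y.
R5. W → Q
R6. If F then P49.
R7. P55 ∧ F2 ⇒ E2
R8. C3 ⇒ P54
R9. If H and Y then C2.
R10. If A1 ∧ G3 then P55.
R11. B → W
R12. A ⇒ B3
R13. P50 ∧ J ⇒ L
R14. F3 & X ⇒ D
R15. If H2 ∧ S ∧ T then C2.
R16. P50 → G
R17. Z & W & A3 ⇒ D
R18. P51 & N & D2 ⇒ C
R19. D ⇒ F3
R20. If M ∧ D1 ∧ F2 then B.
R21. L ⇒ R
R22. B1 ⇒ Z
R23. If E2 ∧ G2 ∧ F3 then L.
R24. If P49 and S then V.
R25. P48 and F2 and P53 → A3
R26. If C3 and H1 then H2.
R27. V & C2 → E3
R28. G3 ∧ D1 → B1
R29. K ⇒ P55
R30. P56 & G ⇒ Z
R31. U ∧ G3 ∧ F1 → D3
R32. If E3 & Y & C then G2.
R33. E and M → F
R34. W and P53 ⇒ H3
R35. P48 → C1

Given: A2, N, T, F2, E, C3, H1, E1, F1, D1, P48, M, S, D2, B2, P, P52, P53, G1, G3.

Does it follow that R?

No

Forward chaining from the given facts derives: U, Y, P54, B, A3, H2, B1, D3, F, C1, P50, P49, W, C2, G, Z, V, E3, H3, A1, Q, P55, D, F3, E2.
The only rule concluding R is R21, which needs L; that is never established.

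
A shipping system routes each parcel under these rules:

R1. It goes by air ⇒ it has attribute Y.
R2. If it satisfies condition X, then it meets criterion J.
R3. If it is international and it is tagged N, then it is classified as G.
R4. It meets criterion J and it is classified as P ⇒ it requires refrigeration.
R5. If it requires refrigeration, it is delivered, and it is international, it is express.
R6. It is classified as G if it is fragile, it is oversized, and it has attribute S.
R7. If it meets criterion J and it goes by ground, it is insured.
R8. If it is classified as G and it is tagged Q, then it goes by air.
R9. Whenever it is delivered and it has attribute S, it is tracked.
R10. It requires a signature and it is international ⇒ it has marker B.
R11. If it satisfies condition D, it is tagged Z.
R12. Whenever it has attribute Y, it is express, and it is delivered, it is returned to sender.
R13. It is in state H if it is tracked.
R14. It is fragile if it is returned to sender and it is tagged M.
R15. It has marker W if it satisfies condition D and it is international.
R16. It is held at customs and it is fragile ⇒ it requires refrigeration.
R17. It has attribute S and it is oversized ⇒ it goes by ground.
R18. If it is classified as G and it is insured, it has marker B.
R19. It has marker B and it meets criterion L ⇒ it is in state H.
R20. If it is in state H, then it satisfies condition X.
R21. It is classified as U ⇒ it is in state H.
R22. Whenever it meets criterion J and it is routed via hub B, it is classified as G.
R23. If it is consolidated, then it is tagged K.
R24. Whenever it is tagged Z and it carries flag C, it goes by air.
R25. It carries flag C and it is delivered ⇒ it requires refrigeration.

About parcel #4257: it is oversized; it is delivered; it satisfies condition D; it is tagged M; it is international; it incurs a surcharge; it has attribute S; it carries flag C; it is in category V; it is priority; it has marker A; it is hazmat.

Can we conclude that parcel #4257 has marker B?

Yes

By R9 (it is delivered, it has attribute S): it is tracked.
By R11 (it satisfies condition D): it is tagged Z.
By R13 (it is tracked): it is in state H.
By R17 (it has attribute S, it is oversized): it goes by ground.
By R20 (it is in state H): it satisfies condition X.
By R24 (it is tagged Z, it carries flag C): it goes by air.
By R25 (it carries flag C, it is delivered): it requires refrigeration.
By R1 (it goes by air): it has attribute Y.
By R2 (it satisfies condition X): it meets criterion J.
By R5 (it requires refrigeration, it is delivered, it is international): it is express.
By R7 (it meets criterion J, it goes by ground): it is insured.
By R12 (it has attribute Y, it is express, it is delivered): it is returned to sender.
By R14 (it is returned to sender, it is tagged M): it is fragile.
By R6 (it is fragile, it is oversized, it has attribute S): it is classified as G.
By R18 (it is classified as G, it is insured): it has marker B.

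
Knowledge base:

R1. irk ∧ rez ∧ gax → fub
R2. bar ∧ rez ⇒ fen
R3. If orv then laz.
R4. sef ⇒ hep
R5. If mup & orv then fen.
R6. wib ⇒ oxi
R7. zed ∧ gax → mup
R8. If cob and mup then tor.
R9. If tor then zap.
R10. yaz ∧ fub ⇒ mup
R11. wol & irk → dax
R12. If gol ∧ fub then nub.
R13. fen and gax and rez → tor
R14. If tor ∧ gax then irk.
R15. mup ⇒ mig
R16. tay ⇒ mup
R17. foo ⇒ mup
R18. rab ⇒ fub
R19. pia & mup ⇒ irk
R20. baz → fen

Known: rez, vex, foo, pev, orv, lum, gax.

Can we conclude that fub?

Yes

mup  (by R17: foo)
fen  (by R5: mup, orv)
tor  (by R13: fen, gax, rez)
irk  (by R14: tor, gax)
fub  (by R1: irk, rez, gax)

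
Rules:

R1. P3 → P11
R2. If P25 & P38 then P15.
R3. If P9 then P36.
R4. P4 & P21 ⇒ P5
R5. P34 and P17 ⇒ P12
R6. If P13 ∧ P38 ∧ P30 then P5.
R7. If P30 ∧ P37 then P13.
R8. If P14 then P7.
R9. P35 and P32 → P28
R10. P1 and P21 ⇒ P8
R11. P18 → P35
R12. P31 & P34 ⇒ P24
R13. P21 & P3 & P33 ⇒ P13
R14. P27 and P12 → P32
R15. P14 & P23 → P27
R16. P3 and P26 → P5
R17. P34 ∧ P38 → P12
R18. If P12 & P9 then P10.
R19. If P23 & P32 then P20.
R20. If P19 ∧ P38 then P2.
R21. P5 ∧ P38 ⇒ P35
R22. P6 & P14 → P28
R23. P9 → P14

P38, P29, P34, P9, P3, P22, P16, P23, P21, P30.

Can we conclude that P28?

No

Forward chaining from the given facts derives: P11, P36, P12, P10, P14, P7, P27, P32, P20.
Rules concluding P28: R9 needs P35; R22 needs P6 — none of these are established.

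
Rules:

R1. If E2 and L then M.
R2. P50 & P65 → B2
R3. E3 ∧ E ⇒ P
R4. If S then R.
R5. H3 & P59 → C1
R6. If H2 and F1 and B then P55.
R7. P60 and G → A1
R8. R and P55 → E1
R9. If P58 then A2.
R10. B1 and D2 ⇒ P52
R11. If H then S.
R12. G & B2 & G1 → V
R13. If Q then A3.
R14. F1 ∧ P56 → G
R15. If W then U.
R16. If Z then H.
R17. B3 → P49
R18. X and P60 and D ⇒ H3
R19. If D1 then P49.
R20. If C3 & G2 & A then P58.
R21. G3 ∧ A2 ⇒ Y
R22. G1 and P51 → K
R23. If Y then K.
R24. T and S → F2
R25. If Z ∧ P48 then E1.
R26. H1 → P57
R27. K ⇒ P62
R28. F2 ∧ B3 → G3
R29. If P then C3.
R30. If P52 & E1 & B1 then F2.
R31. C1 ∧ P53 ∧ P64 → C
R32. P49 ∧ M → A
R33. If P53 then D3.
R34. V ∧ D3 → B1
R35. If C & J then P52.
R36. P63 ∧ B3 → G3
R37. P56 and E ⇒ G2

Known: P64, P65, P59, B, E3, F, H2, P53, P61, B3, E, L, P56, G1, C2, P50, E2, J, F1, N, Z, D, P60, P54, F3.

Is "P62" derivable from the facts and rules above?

Forward chaining from the given facts derives: M, B2, P, P55, G, H, P49, C3, A, D3, G2, A1, S, V, P58, B1, R, E1, A2.
The only rule concluding P62 is R27, which needs K; that is never established.

No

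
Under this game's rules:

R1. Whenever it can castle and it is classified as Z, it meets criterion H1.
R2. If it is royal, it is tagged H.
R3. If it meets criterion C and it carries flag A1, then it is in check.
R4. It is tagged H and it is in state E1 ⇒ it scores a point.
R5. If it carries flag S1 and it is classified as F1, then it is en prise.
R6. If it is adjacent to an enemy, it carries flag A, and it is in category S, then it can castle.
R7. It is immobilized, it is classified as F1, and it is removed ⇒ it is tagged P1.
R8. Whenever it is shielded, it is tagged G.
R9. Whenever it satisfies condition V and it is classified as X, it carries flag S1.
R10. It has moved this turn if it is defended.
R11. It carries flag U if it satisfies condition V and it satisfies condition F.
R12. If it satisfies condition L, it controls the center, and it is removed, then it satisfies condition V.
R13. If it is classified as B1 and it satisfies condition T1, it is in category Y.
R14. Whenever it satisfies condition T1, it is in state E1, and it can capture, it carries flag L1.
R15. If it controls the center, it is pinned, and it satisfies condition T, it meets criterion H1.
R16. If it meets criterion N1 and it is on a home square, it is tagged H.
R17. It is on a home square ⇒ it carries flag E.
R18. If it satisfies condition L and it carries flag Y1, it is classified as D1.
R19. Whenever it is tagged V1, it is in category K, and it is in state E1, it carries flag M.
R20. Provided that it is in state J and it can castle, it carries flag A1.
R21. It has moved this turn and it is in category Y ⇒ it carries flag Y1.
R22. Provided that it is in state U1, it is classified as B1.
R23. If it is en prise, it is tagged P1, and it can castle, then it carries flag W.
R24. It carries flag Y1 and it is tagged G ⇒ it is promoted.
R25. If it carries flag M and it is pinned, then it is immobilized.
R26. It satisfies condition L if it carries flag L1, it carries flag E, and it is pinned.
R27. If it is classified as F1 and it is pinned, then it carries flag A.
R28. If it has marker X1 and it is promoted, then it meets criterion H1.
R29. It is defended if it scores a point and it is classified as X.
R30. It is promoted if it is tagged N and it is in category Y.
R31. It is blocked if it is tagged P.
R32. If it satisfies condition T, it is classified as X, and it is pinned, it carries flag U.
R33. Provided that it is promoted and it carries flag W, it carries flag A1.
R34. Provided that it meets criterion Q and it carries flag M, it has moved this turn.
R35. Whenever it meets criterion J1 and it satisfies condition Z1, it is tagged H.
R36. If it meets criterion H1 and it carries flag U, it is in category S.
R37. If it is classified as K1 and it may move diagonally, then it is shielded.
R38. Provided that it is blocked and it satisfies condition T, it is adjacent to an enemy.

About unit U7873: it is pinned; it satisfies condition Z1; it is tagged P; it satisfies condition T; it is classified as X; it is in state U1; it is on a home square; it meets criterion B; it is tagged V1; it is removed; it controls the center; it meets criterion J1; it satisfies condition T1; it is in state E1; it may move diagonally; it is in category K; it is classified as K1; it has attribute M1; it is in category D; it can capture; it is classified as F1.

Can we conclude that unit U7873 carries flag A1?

By R14 (it satisfies condition T1, it is in state E1, it can capture): it carries flag L1.
By R15 (it controls the center, it is pinned, it satisfies condition T): it meets criterion H1.
By R17 (it is on a home square): it carries flag E.
By R19 (it is tagged V1, it is in category K, it is in state E1): it carries flag M.
By R22 (it is in state U1): it is classified as B1.
By R25 (it carries flag M, it is pinned): it is immobilized.
By R26 (it carries flag L1, it carries flag E, it is pinned): it satisfies condition L.
By R27 (it is classified as F1, it is pinned): it carries flag A.
By R31 (it is tagged P): it is blocked.
By R32 (it satisfies condition T, it is classified as X, it is pinned): it carries flag U.
By R35 (it meets criterion J1, it satisfies condition Z1): it is tagged H.
By R36 (it meets criterion H1, it carries flag U): it is in category S.
By R37 (it is classified as K1, it may move diagonally): it is shielded.
By R38 (it is blocked, it satisfies condition T): it is adjacent to an enemy.
By R4 (it is tagged H, it is in state E1): it scores a point.
By R6 (it is adjacent to an enemy, it carries flag A, it is in category S): it can castle.
By R7 (it is immobilized, it is classified as F1, it is removed): it is tagged P1.
By R8 (it is shielded): it is tagged G.
By R12 (it satisfies condition L, it controls the center, it is removed): it satisfies condition V.
By R13 (it is classified as B1, it satisfies condition T1): it is in category Y.
By R29 (it scores a point, it is classified as X): it is defended.
By R9 (it satisfies condition V, it is classified as X): it carries flag S1.
By R10 (it is defended): it has moved this turn.
By R21 (it has moved this turn, it is in category Y): it carries flag Y1.
By R24 (it carries flag Y1, it is tagged G): it is promoted.
By R5 (it carries flag S1, it is classified as F1): it is en prise.
By R23 (it is en prise, it is tagged P1, it can castle): it carries flag W.
By R33 (it is promoted, it carries flag W): it carries flag A1.

Yes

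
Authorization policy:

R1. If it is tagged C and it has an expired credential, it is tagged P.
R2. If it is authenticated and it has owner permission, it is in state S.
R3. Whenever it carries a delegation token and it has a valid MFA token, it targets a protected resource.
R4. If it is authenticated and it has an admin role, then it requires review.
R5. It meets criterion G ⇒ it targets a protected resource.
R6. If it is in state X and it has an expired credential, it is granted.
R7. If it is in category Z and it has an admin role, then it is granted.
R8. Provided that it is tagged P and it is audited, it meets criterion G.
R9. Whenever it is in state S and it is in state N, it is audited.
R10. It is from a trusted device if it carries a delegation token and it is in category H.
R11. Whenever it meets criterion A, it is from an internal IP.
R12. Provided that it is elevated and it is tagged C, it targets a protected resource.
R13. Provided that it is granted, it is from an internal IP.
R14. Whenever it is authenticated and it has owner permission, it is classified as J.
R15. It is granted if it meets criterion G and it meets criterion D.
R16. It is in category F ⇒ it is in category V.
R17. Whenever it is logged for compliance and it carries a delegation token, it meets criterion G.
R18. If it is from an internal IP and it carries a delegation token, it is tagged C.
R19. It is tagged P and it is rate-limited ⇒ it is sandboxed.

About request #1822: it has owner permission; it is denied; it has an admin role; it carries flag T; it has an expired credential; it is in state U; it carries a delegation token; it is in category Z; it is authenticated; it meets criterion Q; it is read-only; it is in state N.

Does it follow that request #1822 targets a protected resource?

Yes

By R2 (it is authenticated, it has owner permission): it is in state S.
By R7 (it is in category Z, it has an admin role): it is granted.
By R9 (it is in state S, it is in state N): it is audited.
By R13 (it is granted): it is from an internal IP.
By R18 (it is from an internal IP, it carries a delegation token): it is tagged C.
By R1 (it is tagged C, it has an expired credential): it is tagged P.
By R8 (it is tagged P, it is audited): it meets criterion G.
By R5 (it meets criterion G): it targets a protected resource.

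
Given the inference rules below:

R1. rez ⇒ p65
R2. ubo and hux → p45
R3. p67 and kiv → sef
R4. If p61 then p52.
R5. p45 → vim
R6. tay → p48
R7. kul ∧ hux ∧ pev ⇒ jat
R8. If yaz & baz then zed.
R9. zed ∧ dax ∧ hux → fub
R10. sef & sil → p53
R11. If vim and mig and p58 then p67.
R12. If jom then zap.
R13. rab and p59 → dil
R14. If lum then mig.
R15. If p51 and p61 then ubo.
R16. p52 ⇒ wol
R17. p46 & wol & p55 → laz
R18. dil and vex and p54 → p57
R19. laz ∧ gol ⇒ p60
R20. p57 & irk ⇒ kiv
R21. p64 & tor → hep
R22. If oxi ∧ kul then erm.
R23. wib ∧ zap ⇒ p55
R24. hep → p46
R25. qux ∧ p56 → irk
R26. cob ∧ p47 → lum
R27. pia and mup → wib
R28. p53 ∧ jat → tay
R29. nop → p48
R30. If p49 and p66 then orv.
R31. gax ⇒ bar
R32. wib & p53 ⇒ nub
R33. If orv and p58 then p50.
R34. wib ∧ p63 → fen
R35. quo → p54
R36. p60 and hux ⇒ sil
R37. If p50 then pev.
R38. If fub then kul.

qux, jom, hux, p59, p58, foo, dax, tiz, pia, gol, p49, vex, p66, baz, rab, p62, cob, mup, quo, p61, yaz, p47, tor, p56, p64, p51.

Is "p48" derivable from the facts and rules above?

Yes

p52  (by R4: p61)
zed  (by R8: yaz, baz)
fub  (by R9: zed, dax, hux)
zap  (by R12: jom)
dil  (by R13: rab, p59)
ubo  (by R15: p51, p61)
wol  (by R16: p52)
hep  (by R21: p64, tor)
p46  (by R24: hep)
irk  (by R25: qux, p56)
lum  (by R26: cob, p47)
wib  (by R27: pia, mup)
orv  (by R30: p49, p66)
p50  (by R33: orv, p58)
p54  (by R35: quo)
pev  (by R37: p50)
kul  (by R38: fub)
p45  (by R2: ubo, hux)
vim  (by R5: p45)
jat  (by R7: kul, hux, pev)
mig  (by R14: lum)
p57  (by R18: dil, vex, p54)
kiv  (by R20: p57, irk)
p55  (by R23: wib, zap)
p67  (by R11: vim, mig, p58)
laz  (by R17: p46, wol, p55)
p60  (by R19: laz, gol)
sil  (by R36: p60, hux)
sef  (by R3: p67, kiv)
p53  (by R10: sef, sil)
tay  (by R28: p53, jat)
p48  (by R6: tay)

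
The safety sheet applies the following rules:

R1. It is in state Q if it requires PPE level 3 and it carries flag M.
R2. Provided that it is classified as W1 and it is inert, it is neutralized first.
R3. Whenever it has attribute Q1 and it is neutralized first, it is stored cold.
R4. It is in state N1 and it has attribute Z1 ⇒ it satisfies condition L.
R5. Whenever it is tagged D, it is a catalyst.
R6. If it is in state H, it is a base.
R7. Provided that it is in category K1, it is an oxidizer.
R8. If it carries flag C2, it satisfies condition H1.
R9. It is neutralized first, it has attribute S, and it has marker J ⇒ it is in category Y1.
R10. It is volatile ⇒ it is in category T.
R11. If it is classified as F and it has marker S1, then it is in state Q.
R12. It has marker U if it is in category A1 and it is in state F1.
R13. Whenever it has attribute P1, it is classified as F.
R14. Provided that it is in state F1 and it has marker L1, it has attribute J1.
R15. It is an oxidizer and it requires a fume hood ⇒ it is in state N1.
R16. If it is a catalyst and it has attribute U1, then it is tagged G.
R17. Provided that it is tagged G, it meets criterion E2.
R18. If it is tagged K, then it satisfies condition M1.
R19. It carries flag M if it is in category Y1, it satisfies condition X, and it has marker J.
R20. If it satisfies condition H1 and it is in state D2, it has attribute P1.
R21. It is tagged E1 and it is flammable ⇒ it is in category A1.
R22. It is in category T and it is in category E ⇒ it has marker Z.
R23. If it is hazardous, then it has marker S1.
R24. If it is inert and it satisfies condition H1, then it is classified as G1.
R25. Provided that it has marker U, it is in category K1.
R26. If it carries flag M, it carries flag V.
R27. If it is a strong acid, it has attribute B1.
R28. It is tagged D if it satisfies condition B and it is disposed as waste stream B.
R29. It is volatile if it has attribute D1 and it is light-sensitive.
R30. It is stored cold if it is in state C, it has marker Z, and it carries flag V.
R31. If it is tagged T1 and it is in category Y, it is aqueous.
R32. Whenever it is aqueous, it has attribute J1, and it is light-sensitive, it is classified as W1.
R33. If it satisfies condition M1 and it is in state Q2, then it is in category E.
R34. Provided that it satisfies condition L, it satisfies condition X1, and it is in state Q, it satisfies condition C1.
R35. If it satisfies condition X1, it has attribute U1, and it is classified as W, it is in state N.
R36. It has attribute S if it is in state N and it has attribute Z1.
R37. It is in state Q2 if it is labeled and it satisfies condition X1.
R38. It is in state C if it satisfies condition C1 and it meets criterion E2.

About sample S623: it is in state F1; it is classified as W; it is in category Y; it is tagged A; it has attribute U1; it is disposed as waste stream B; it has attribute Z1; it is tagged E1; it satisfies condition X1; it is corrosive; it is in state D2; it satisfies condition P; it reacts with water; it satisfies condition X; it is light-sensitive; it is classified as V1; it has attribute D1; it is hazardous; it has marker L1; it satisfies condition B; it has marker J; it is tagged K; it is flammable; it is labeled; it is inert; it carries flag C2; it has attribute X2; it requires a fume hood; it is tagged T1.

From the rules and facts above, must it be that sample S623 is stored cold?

By R8 (it carries flag C2): it satisfies condition H1.
By R14 (it is in state F1, it has marker L1): it has attribute J1.
By R18 (it is tagged K): it satisfies condition M1.
By R20 (it satisfies condition H1, it is in state D2): it has attribute P1.
By R21 (it is tagged E1, it is flammable): it is in category A1.
By R23 (it is hazardous): it has marker S1.
By R28 (it satisfies condition B, it is disposed as waste stream B): it is tagged D.
By R29 (it has attribute D1, it is light-sensitive): it is volatile.
By R31 (it is tagged T1, it is in category Y): it is aqueous.
By R32 (it is aqueous, it has attribute J1, it is light-sensitive): it is classified as W1.
By R35 (it satisfies condition X1, it has attribute U1, it is classified as W): it is in state N.
By R36 (it is in state N, it has attribute Z1): it has attribute S.
By R37 (it is labeled, it satisfies condition X1): it is in state Q2.
By R2 (it is classified as W1, it is inert): it is neutralized first.
By R5 (it is tagged D): it is a catalyst.
By R9 (it is neutralized first, it has attribute S, it has marker J): it is in category Y1.
By R10 (it is volatile): it is in category T.
By R12 (it is in category A1, it is in state F1): it has marker U.
By R13 (it has attribute P1): it is classified as F.
By R16 (it is a catalyst, it has attribute U1): it is tagged G.
By R17 (it is tagged G): it meets criterion E2.
By R19 (it is in category Y1, it satisfies condition X, it has marker J): it carries flag M.
By R25 (it has marker U): it is in category K1.
By R26 (it carries flag M): it carries flag V.
By R33 (it satisfies condition M1, it is in state Q2): it is in category E.
By R7 (it is in category K1): it is an oxidizer.
By R11 (it is classified as F, it has marker S1): it is in state Q.
By R15 (it is an oxidizer, it requires a fume hood): it is in state N1.
By R22 (it is in category T, it is in category E): it has marker Z.
By R4 (it is in state N1, it has attribute Z1): it satisfies condition L.
By R34 (it satisfies condition L, it satisfies condition X1, it is in state Q): it satisfies condition C1.
By R38 (it satisfies condition C1, it meets criterion E2): it is in state C.
By R30 (it is in state C, it has marker Z, it carries flag V): it is stored cold.

Yes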